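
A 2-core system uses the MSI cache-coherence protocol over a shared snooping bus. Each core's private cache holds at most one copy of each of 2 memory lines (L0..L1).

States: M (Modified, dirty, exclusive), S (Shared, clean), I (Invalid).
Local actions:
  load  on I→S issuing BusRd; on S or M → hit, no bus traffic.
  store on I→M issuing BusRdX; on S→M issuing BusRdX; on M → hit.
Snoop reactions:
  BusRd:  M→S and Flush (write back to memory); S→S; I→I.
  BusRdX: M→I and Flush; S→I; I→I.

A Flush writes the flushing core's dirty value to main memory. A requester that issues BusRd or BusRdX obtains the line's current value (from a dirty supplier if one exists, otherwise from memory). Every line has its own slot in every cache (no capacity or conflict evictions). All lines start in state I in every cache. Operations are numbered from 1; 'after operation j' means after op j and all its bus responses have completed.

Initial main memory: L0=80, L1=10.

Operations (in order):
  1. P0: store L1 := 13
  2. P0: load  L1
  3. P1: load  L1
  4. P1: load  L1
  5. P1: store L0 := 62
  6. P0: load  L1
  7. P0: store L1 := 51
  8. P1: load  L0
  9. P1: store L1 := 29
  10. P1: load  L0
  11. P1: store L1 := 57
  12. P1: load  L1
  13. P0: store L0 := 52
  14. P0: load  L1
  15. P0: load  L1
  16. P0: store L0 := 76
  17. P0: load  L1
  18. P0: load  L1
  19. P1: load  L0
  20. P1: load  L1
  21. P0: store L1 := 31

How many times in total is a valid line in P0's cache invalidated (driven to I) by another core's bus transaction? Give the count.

invalidations = 1

1. P0: store L1 := 13  bus=[BusRdX]  L1: P0=M P1=I  mem[L1]=10
2. P0: load  L1  bus=[-]  L1: P0=M P1=I  mem[L1]=10
3. P1: load  L1  bus=[BusRd,Flush]  L1: P0=S P1=S  mem[L1]=13
4. P1: load  L1  bus=[-]  L1: P0=S P1=S  mem[L1]=13
5. P1: store L0 := 62  bus=[BusRdX]  L0: P0=I P1=M  mem[L0]=80
6. P0: load  L1  bus=[-]  L1: P0=S P1=S  mem[L1]=13
7. P0: store L1 := 51  bus=[BusRdX]  L1: P0=M P1=I  mem[L1]=13
8. P1: load  L0  bus=[-]  L0: P0=I P1=M  mem[L0]=80
9. P1: store L1 := 29  bus=[BusRdX,Flush]  L1: P0=I P1=M  mem[L1]=51
10. P1: load  L0  bus=[-]  L0: P0=I P1=M  mem[L0]=80
11. P1: store L1 := 57  bus=[-]  L1: P0=I P1=M  mem[L1]=51
12. P1: load  L1  bus=[-]  L1: P0=I P1=M  mem[L1]=51
13. P0: store L0 := 52  bus=[BusRdX,Flush]  L0: P0=M P1=I  mem[L0]=62
14. P0: load  L1  bus=[BusRd,Flush]  L1: P0=S P1=S  mem[L1]=57
15. P0: load  L1  bus=[-]  L1: P0=S P1=S  mem[L1]=57
16. P0: store L0 := 76  bus=[-]  L0: P0=M P1=I  mem[L0]=62
17. P0: load  L1  bus=[-]  L1: P0=S P1=S  mem[L1]=57
18. P0: load  L1  bus=[-]  L1: P0=S P1=S  mem[L1]=57
19. P1: load  L0  bus=[BusRd,Flush]  L0: P0=S P1=S  mem[L0]=76
20. P1: load  L1  bus=[-]  L1: P0=S P1=S  mem[L1]=57
21. P0: store L1 := 31  bus=[BusRdX]  L1: P0=M P1=I  mem[L1]=57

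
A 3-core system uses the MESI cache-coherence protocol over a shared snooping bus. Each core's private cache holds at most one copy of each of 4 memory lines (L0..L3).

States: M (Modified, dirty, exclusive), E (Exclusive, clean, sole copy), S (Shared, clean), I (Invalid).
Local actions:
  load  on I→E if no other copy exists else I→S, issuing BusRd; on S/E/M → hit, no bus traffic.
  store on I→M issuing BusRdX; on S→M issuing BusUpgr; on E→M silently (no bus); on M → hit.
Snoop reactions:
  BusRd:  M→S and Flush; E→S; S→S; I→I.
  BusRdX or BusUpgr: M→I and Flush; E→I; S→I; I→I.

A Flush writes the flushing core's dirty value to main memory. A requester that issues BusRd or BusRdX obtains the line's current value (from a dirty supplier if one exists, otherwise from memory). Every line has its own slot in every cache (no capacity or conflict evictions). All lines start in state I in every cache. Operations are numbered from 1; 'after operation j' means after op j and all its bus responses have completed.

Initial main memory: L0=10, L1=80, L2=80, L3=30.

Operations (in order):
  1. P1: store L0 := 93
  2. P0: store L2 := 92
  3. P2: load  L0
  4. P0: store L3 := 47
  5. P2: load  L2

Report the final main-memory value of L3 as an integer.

memory[L3] = 30

1. P1: store L0 := 93  bus=[BusRdX]  L0: P0=I P1=M P2=I  mem[L0]=10
2. P0: store L2 := 92  bus=[BusRdX]  L2: P0=M P1=I P2=I  mem[L2]=80
3. P2: load  L0  bus=[BusRd,Flush]  L0: P0=I P1=S P2=S  mem[L0]=93
4. P0: store L3 := 47  bus=[BusRdX]  L3: P0=M P1=I P2=I  mem[L3]=30
5. P2: load  L2  bus=[BusRd,Flush]  L2: P0=S P1=I P2=S  mem[L2]=92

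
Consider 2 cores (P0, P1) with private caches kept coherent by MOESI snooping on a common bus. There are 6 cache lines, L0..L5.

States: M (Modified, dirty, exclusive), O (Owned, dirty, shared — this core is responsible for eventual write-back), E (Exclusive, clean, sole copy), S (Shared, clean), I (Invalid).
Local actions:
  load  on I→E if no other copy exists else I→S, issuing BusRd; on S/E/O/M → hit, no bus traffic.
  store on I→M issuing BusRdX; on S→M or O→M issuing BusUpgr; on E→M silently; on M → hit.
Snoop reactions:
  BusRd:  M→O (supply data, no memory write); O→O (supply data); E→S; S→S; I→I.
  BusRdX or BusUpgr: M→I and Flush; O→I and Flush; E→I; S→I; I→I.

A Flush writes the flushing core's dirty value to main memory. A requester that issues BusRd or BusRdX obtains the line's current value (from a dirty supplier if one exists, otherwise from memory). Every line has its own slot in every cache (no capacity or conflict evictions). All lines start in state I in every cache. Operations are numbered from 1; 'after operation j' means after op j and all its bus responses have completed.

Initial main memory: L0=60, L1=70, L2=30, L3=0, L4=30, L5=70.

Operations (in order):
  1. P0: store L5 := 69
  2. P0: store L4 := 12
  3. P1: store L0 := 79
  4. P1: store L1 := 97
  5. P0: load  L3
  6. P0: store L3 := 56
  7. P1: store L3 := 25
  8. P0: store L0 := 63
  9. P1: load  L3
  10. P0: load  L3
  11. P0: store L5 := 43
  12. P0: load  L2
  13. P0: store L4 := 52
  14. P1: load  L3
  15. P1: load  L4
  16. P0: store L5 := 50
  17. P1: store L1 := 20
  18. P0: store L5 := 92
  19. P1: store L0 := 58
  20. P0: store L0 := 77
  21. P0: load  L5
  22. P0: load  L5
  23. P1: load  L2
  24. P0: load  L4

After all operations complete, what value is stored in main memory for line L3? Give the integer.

1. P0: store L5 := 69  bus=[BusRdX]  L5: P0=M P1=I  mem[L5]=70
2. P0: store L4 := 12  bus=[BusRdX]  L4: P0=M P1=I  mem[L4]=30
3. P1: store L0 := 79  bus=[BusRdX]  L0: P0=I P1=M  mem[L0]=60
4. P1: store L1 := 97  bus=[BusRdX]  L1: P0=I P1=M  mem[L1]=70
5. P0: load  L3  bus=[BusRd]  L3: P0=E P1=I  mem[L3]=0
6. P0: store L3 := 56  bus=[-]  L3: P0=M P1=I  mem[L3]=0
7. P1: store L3 := 25  bus=[BusRdX,Flush]  L3: P0=I P1=M  mem[L3]=56
8. P0: store L0 := 63  bus=[BusRdX,Flush]  L0: P0=M P1=I  mem[L0]=79
9. P1: load  L3  bus=[-]  L3: P0=I P1=M  mem[L3]=56
10. P0: load  L3  bus=[BusRd]  L3: P0=S P1=O  mem[L3]=56
11. P0: store L5 := 43  bus=[-]  L5: P0=M P1=I  mem[L5]=70
12. P0: load  L2  bus=[BusRd]  L2: P0=E P1=I  mem[L2]=30
13. P0: store L4 := 52  bus=[-]  L4: P0=M P1=I  mem[L4]=30
14. P1: load  L3  bus=[-]  L3: P0=S P1=O  mem[L3]=56
15. P1: load  L4  bus=[BusRd]  L4: P0=O P1=S  mem[L4]=30
16. P0: store L5 := 50  bus=[-]  L5: P0=M P1=I  mem[L5]=70
17. P1: store L1 := 20  bus=[-]  L1: P0=I P1=M  mem[L1]=70
18. P0: store L5 := 92  bus=[-]  L5: P0=M P1=I  mem[L5]=70
19. P1: store L0 := 58  bus=[BusRdX,Flush]  L0: P0=I P1=M  mem[L0]=63
20. P0: store L0 := 77  bus=[BusRdX,Flush]  L0: P0=M P1=I  mem[L0]=58
21. P0: load  L5  bus=[-]  L5: P0=M P1=I  mem[L5]=70
22. P0: load  L5  bus=[-]  L5: P0=M P1=I  mem[L5]=70
23. P1: load  L2  bus=[BusRd]  L2: P0=S P1=S  mem[L2]=30
24. P0: load  L4  bus=[-]  L4: P0=O P1=S  mem[L4]=30

memory[L3] = 56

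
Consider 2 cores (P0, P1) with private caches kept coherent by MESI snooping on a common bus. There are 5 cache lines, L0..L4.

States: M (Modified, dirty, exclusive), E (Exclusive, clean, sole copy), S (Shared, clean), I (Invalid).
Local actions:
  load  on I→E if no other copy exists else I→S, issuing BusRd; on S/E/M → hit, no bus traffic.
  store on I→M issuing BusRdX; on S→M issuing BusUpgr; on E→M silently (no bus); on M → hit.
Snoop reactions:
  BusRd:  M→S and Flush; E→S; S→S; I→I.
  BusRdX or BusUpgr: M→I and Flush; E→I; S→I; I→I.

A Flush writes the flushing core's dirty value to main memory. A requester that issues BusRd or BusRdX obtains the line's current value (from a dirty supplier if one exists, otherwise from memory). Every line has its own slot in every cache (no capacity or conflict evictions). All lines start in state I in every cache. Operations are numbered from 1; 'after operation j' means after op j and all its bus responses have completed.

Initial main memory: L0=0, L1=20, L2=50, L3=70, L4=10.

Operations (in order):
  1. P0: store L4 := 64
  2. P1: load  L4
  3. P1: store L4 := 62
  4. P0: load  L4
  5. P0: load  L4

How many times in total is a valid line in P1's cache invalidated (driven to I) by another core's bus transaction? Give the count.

invalidations = 0

step 1: P0: store L4 := 64  ⟶  MI  (L4)  txn=BusRdX  M[L4]=10
step 2: P1: load  L4  ⟶  SS  (L4)  txn=BusRd+Flush  M[L4]=64
step 3: P1: store L4 := 62  ⟶  IM  (L4)  txn=BusUpgr  M[L4]=64
step 4: P0: load  L4  ⟶  SS  (L4)  txn=BusRd+Flush  M[L4]=62
step 5: P0: load  L4  ⟶  SS  (L4)  txn=∅  M[L4]=62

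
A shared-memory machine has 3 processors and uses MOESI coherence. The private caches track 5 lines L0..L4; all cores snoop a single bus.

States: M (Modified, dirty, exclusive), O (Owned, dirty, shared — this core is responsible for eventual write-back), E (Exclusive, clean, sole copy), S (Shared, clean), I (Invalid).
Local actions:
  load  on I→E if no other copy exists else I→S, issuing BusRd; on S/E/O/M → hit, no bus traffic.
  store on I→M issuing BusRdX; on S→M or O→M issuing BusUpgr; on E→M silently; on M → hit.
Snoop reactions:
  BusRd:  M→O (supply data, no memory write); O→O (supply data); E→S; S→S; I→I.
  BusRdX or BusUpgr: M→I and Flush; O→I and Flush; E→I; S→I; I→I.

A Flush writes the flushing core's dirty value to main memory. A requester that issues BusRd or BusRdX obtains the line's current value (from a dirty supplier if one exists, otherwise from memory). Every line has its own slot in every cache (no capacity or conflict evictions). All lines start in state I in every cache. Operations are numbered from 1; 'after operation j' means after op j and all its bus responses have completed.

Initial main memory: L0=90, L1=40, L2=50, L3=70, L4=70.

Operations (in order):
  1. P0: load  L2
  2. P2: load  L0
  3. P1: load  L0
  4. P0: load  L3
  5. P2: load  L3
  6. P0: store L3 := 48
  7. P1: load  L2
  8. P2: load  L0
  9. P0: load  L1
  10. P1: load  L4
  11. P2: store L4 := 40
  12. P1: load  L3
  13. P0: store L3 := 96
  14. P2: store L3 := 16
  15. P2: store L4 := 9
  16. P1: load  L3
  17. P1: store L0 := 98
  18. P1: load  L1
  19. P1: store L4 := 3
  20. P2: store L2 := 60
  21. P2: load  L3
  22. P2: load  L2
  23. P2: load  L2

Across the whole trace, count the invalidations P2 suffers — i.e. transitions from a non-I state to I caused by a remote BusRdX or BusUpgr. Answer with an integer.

invalidations = 3

[1] P0: load  L2 | P0:E(50), P1:I, P2:I | bus: BusRd
[2] P2: load  L0 | P0:I, P1:I, P2:E(90) | bus: BusRd
[3] P1: load  L0 | P0:I, P1:S(90), P2:S(90) | bus: BusRd
[4] P0: load  L3 | P0:E(70), P1:I, P2:I | bus: BusRd
[5] P2: load  L3 | P0:S(70), P1:I, P2:S(70) | bus: BusRd
[6] P0: store L3 := 48 | P0:M(48), P1:I, P2:I | bus: BusUpgr
[7] P1: load  L2 | P0:S(50), P1:S(50), P2:I | bus: BusRd
[8] P2: load  L0 | P0:I, P1:S(90), P2:S(90) | bus: none
[9] P0: load  L1 | P0:E(40), P1:I, P2:I | bus: BusRd
[10] P1: load  L4 | P0:I, P1:E(70), P2:I | bus: BusRd
[11] P2: store L4 := 40 | P0:I, P1:I, P2:M(40) | bus: BusRdX
[12] P1: load  L3 | P0:O(48), P1:S(48), P2:I | bus: BusRd
[13] P0: store L3 := 96 | P0:M(96), P1:I, P2:I | bus: BusUpgr
[14] P2: store L3 := 16 | P0:I, P1:I, P2:M(16) | bus: BusRdX,Flush
[15] P2: store L4 := 9 | P0:I, P1:I, P2:M(9) | bus: none
[16] P1: load  L3 | P0:I, P1:S(16), P2:O(16) | bus: BusRd
[17] P1: store L0 := 98 | P0:I, P1:M(98), P2:I | bus: BusUpgr
[18] P1: load  L1 | P0:S(40), P1:S(40), P2:I | bus: BusRd
[19] P1: store L4 := 3 | P0:I, P1:M(3), P2:I | bus: BusRdX,Flush
[20] P2: store L2 := 60 | P0:I, P1:I, P2:M(60) | bus: BusRdX
[21] P2: load  L3 | P0:I, P1:S(16), P2:O(16) | bus: none
[22] P2: load  L2 | P0:I, P1:I, P2:M(60) | bus: none
[23] P2: load  L2 | P0:I, P1:I, P2:M(60) | bus: none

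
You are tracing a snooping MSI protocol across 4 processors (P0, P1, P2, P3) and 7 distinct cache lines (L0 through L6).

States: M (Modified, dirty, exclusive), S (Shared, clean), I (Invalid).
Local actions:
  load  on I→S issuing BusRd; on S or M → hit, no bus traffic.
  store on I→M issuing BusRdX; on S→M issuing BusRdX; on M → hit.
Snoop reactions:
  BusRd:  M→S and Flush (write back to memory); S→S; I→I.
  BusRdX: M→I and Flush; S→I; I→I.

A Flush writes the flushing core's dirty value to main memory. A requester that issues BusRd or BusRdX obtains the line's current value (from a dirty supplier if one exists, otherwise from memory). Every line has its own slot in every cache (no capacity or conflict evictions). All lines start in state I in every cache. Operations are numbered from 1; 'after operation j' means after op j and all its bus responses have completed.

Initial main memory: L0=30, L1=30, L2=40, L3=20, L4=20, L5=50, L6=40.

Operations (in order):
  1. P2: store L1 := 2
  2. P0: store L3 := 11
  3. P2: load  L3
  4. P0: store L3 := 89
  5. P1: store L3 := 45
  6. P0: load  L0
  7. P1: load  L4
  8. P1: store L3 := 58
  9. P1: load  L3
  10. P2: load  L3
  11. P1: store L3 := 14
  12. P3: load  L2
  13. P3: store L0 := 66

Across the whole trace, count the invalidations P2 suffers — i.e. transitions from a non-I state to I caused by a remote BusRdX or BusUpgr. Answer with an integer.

1. P2: store L1 := 2  bus=[BusRdX]  L1: P0=I P1=I P2=M P3=I  mem[L1]=30
2. P0: store L3 := 11  bus=[BusRdX]  L3: P0=M P1=I P2=I P3=I  mem[L3]=20
3. P2: load  L3  bus=[BusRd,Flush]  L3: P0=S P1=I P2=S P3=I  mem[L3]=11
4. P0: store L3 := 89  bus=[BusRdX]  L3: P0=M P1=I P2=I P3=I  mem[L3]=11
5. P1: store L3 := 45  bus=[BusRdX,Flush]  L3: P0=I P1=M P2=I P3=I  mem[L3]=89
6. P0: load  L0  bus=[BusRd]  L0: P0=S P1=I P2=I P3=I  mem[L0]=30
7. P1: load  L4  bus=[BusRd]  L4: P0=I P1=S P2=I P3=I  mem[L4]=20
8. P1: store L3 := 58  bus=[-]  L3: P0=I P1=M P2=I P3=I  mem[L3]=89
9. P1: load  L3  bus=[-]  L3: P0=I P1=M P2=I P3=I  mem[L3]=89
10. P2: load  L3  bus=[BusRd,Flush]  L3: P0=I P1=S P2=S P3=I  mem[L3]=58
11. P1: store L3 := 14  bus=[BusRdX]  L3: P0=I P1=M P2=I P3=I  mem[L3]=58
12. P3: load  L2  bus=[BusRd]  L2: P0=I P1=I P2=I P3=S  mem[L2]=40
13. P3: store L0 := 66  bus=[BusRdX]  L0: P0=I P1=I P2=I P3=M  mem[L0]=30

invalidations = 2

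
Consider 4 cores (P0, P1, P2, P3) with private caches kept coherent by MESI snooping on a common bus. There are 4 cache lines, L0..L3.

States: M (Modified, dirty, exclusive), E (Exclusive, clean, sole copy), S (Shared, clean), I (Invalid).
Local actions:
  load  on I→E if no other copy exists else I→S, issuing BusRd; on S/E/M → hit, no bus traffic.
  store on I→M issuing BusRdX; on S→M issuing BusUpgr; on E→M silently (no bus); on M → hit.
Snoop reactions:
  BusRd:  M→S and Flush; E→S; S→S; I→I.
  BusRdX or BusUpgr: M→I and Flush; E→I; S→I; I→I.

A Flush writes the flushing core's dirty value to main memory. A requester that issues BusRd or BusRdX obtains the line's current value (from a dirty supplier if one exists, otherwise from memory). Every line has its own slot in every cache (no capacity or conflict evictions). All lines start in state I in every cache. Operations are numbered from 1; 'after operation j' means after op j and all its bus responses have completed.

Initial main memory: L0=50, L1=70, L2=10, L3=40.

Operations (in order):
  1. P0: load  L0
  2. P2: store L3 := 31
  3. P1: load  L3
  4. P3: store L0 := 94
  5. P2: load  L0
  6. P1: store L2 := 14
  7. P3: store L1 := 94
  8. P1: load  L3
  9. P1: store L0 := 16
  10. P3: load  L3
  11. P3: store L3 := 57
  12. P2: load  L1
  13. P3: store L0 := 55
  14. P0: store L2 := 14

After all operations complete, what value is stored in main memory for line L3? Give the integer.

memory[L3] = 31

1. P0: load  L0  bus=[BusRd]  L0: P0=E P1=I P2=I P3=I  mem[L0]=50
2. P2: store L3 := 31  bus=[BusRdX]  L3: P0=I P1=I P2=M P3=I  mem[L3]=40
3. P1: load  L3  bus=[BusRd,Flush]  L3: P0=I P1=S P2=S P3=I  mem[L3]=31
4. P3: store L0 := 94  bus=[BusRdX]  L0: P0=I P1=I P2=I P3=M  mem[L0]=50
5. P2: load  L0  bus=[BusRd,Flush]  L0: P0=I P1=I P2=S P3=S  mem[L0]=94
6. P1: store L2 := 14  bus=[BusRdX]  L2: P0=I P1=M P2=I P3=I  mem[L2]=10
7. P3: store L1 := 94  bus=[BusRdX]  L1: P0=I P1=I P2=I P3=M  mem[L1]=70
8. P1: load  L3  bus=[-]  L3: P0=I P1=S P2=S P3=I  mem[L3]=31
9. P1: store L0 := 16  bus=[BusRdX]  L0: P0=I P1=M P2=I P3=I  mem[L0]=94
10. P3: load  L3  bus=[BusRd]  L3: P0=I P1=S P2=S P3=S  mem[L3]=31
11. P3: store L3 := 57  bus=[BusUpgr]  L3: P0=I P1=I P2=I P3=M  mem[L3]=31
12. P2: load  L1  bus=[BusRd,Flush]  L1: P0=I P1=I P2=S P3=S  mem[L1]=94
13. P3: store L0 := 55  bus=[BusRdX,Flush]  L0: P0=I P1=I P2=I P3=M  mem[L0]=16
14. P0: store L2 := 14  bus=[BusRdX,Flush]  L2: P0=M P1=I P2=I P3=I  mem[L2]=14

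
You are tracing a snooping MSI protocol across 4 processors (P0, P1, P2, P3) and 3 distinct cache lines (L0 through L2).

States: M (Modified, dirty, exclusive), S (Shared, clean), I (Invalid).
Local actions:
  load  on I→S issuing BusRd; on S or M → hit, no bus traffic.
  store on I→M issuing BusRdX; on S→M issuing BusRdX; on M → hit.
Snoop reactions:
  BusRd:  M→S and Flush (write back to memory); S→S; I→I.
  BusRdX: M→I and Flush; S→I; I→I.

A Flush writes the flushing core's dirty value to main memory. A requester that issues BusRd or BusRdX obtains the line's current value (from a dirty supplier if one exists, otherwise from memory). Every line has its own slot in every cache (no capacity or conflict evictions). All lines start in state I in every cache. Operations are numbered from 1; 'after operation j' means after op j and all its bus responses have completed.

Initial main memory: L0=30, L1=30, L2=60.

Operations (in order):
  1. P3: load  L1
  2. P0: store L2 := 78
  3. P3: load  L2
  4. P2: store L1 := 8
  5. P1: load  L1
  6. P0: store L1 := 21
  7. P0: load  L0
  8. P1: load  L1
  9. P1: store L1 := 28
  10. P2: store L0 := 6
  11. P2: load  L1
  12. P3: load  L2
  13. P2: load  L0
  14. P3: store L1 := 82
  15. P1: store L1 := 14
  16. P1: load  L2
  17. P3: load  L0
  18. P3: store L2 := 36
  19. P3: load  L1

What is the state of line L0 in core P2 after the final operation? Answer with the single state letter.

state = S

  op1 P3: load  L1 → I/I/I/S on L1; bus BusRd; mem=30
  op2 P0: store L2 := 78 → M/I/I/I on L2; bus BusRdX; mem=60
  op3 P3: load  L2 → S/I/I/S on L2; bus BusRd Flush; mem=78
  op4 P2: store L1 := 8 → I/I/M/I on L1; bus BusRdX; mem=30
  op5 P1: load  L1 → I/S/S/I on L1; bus BusRd Flush; mem=8
  op6 P0: store L1 := 21 → M/I/I/I on L1; bus BusRdX; mem=8
  op7 P0: load  L0 → S/I/I/I on L0; bus BusRd; mem=30
  op8 P1: load  L1 → S/S/I/I on L1; bus BusRd Flush; mem=21
  op9 P1: store L1 := 28 → I/M/I/I on L1; bus BusRdX; mem=21
  op10 P2: store L0 := 6 → I/I/M/I on L0; bus BusRdX; mem=30
  op11 P2: load  L1 → I/S/S/I on L1; bus BusRd Flush; mem=28
  op12 P3: load  L2 → S/I/I/S on L2; bus (none); mem=78
  op13 P2: load  L0 → I/I/M/I on L0; bus (none); mem=30
  op14 P3: store L1 := 82 → I/I/I/M on L1; bus BusRdX; mem=28
  op15 P1: store L1 := 14 → I/M/I/I on L1; bus BusRdX Flush; mem=82
  op16 P1: load  L2 → S/S/I/S on L2; bus BusRd; mem=78
  op17 P3: load  L0 → I/I/S/S on L0; bus BusRd Flush; mem=6
  op18 P3: store L2 := 36 → I/I/I/M on L2; bus BusRdX; mem=78
  op19 P3: load  L1 → I/S/I/S on L1; bus BusRd Flush; mem=14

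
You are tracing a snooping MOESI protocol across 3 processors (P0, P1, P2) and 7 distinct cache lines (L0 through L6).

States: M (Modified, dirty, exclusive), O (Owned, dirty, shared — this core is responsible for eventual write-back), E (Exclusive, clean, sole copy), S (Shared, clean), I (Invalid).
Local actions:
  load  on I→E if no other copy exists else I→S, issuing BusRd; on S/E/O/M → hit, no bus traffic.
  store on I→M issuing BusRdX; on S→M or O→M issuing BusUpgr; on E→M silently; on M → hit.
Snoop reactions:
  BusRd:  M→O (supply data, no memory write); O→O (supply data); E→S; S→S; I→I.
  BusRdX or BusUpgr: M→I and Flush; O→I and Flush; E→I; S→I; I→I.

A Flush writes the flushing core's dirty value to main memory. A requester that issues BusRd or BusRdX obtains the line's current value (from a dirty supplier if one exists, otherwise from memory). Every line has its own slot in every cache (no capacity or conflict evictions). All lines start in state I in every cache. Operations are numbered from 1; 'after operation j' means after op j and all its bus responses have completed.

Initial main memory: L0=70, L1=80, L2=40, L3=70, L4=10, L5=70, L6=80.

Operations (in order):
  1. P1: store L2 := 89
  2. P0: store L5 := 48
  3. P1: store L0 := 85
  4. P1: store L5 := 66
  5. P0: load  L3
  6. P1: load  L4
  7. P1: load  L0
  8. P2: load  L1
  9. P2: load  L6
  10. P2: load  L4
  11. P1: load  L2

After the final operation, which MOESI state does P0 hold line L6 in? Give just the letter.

  op1 P1: store L2 := 89 → I/M/I on L2; bus BusRdX; mem=40
  op2 P0: store L5 := 48 → M/I/I on L5; bus BusRdX; mem=70
  op3 P1: store L0 := 85 → I/M/I on L0; bus BusRdX; mem=70
  op4 P1: store L5 := 66 → I/M/I on L5; bus BusRdX Flush; mem=48
  op5 P0: load  L3 → E/I/I on L3; bus BusRd; mem=70
  op6 P1: load  L4 → I/E/I on L4; bus BusRd; mem=10
  op7 P1: load  L0 → I/M/I on L0; bus (none); mem=70
  op8 P2: load  L1 → I/I/E on L1; bus BusRd; mem=80
  op9 P2: load  L6 → I/I/E on L6; bus BusRd; mem=80
  op10 P2: load  L4 → I/S/S on L4; bus BusRd; mem=10
  op11 P1: load  L2 → I/M/I on L2; bus (none); mem=40

state = I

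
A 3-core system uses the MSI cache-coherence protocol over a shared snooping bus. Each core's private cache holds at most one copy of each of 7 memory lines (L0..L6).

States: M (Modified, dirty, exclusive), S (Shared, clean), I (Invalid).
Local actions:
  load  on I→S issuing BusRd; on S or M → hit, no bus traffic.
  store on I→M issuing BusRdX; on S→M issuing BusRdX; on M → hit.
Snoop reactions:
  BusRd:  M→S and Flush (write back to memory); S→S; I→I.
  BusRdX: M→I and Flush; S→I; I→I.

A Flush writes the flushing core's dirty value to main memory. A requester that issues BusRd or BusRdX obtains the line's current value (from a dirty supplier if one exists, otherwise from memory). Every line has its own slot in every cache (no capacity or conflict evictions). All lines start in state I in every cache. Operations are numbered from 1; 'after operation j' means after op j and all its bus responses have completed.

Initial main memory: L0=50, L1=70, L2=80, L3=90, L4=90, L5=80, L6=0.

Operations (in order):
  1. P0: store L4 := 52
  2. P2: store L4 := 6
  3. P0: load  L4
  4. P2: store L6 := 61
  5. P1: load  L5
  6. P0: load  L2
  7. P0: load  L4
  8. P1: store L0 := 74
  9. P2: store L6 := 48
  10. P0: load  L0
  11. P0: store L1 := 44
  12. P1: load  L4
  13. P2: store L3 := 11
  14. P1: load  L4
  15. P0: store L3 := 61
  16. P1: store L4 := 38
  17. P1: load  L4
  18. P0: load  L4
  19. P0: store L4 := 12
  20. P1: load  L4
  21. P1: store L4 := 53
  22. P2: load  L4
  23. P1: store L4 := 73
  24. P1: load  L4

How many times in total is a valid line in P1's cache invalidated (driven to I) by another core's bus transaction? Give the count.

invalidations = 1

[1] P0: store L4 := 52 | P0:M(52), P1:I, P2:I | bus: BusRdX
[2] P2: store L4 := 6 | P0:I, P1:I, P2:M(6) | bus: BusRdX,Flush
[3] P0: load  L4 | P0:S(6), P1:I, P2:S(6) | bus: BusRd,Flush
[4] P2: store L6 := 61 | P0:I, P1:I, P2:M(61) | bus: BusRdX
[5] P1: load  L5 | P0:I, P1:S(80), P2:I | bus: BusRd
[6] P0: load  L2 | P0:S(80), P1:I, P2:I | bus: BusRd
[7] P0: load  L4 | P0:S(6), P1:I, P2:S(6) | bus: none
[8] P1: store L0 := 74 | P0:I, P1:M(74), P2:I | bus: BusRdX
[9] P2: store L6 := 48 | P0:I, P1:I, P2:M(48) | bus: none
[10] P0: load  L0 | P0:S(74), P1:S(74), P2:I | bus: BusRd,Flush
[11] P0: store L1 := 44 | P0:M(44), P1:I, P2:I | bus: BusRdX
[12] P1: load  L4 | P0:S(6), P1:S(6), P2:S(6) | bus: BusRd
[13] P2: store L3 := 11 | P0:I, P1:I, P2:M(11) | bus: BusRdX
[14] P1: load  L4 | P0:S(6), P1:S(6), P2:S(6) | bus: none
[15] P0: store L3 := 61 | P0:M(61), P1:I, P2:I | bus: BusRdX,Flush
[16] P1: store L4 := 38 | P0:I, P1:M(38), P2:I | bus: BusRdX
[17] P1: load  L4 | P0:I, P1:M(38), P2:I | bus: none
[18] P0: load  L4 | P0:S(38), P1:S(38), P2:I | bus: BusRd,Flush
[19] P0: store L4 := 12 | P0:M(12), P1:I, P2:I | bus: BusRdX
[20] P1: load  L4 | P0:S(12), P1:S(12), P2:I | bus: BusRd,Flush
[21] P1: store L4 := 53 | P0:I, P1:M(53), P2:I | bus: BusRdX
[22] P2: load  L4 | P0:I, P1:S(53), P2:S(53) | bus: BusRd,Flush
[23] P1: store L4 := 73 | P0:I, P1:M(73), P2:I | bus: BusRdX
[24] P1: load  L4 | P0:I, P1:M(73), P2:I | bus: none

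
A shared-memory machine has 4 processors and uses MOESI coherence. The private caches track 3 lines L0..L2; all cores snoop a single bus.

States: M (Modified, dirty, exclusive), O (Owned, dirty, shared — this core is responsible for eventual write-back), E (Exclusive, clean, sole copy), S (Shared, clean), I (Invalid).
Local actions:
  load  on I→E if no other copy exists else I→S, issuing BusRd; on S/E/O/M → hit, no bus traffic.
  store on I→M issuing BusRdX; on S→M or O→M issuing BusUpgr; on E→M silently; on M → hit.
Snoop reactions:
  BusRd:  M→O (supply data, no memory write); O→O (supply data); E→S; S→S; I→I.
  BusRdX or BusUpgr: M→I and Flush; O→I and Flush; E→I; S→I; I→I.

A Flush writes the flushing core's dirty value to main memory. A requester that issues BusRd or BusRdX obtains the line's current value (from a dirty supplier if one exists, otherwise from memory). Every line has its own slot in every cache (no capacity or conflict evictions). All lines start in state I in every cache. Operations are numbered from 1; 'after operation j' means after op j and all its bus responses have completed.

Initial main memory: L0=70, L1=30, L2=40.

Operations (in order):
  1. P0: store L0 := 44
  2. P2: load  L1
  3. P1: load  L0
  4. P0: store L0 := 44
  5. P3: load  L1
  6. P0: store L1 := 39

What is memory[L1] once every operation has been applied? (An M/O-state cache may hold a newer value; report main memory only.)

step 1: P0: store L0 := 44  ⟶  MIII  (L0)  txn=BusRdX  M[L0]=70
step 2: P2: load  L1  ⟶  IIEI  (L1)  txn=BusRd  M[L1]=30
step 3: P1: load  L0  ⟶  OSII  (L0)  txn=BusRd  M[L0]=70
step 4: P0: store L0 := 44  ⟶  MIII  (L0)  txn=BusUpgr  M[L0]=70
step 5: P3: load  L1  ⟶  IISS  (L1)  txn=BusRd  M[L1]=30
step 6: P0: store L1 := 39  ⟶  MIII  (L1)  txn=BusRdX  M[L1]=30

memory[L1] = 30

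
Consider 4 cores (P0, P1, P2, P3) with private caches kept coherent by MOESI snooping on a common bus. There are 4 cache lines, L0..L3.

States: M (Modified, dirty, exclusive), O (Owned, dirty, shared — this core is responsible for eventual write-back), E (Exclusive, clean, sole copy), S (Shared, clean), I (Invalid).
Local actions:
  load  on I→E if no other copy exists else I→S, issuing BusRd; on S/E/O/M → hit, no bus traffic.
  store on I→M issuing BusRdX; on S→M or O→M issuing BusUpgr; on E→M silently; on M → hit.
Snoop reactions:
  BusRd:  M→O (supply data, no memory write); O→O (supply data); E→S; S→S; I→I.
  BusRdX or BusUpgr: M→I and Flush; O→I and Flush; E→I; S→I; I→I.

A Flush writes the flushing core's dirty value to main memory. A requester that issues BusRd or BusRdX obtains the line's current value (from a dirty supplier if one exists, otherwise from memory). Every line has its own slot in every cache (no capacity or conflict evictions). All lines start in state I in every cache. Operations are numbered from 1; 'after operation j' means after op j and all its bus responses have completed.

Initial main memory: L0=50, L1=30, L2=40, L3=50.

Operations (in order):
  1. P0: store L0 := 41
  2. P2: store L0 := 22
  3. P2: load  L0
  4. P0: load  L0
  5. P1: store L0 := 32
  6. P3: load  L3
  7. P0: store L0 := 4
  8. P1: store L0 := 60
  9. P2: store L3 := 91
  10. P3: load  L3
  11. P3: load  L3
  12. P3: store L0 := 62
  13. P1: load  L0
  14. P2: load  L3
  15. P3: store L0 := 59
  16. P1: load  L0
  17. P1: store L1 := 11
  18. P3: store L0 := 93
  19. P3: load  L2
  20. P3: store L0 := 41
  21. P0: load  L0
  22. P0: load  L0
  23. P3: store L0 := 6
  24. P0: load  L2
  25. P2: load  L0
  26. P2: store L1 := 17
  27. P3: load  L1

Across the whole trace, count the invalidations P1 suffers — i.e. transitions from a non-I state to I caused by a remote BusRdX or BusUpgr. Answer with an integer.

invalidations = 5

step 1: P0: store L0 := 41  ⟶  MIII  (L0)  txn=BusRdX  M[L0]=50
step 2: P2: store L0 := 22  ⟶  IIMI  (L0)  txn=BusRdX+Flush  M[L0]=41
step 3: P2: load  L0  ⟶  IIMI  (L0)  txn=∅  M[L0]=41
step 4: P0: load  L0  ⟶  SIOI  (L0)  txn=BusRd  M[L0]=41
step 5: P1: store L0 := 32  ⟶  IMII  (L0)  txn=BusRdX+Flush  M[L0]=22
step 6: P3: load  L3  ⟶  IIIE  (L3)  txn=BusRd  M[L3]=50
step 7: P0: store L0 := 4  ⟶  MIII  (L0)  txn=BusRdX+Flush  M[L0]=32
step 8: P1: store L0 := 60  ⟶  IMII  (L0)  txn=BusRdX+Flush  M[L0]=4
step 9: P2: store L3 := 91  ⟶  IIMI  (L3)  txn=BusRdX  M[L3]=50
step 10: P3: load  L3  ⟶  IIOS  (L3)  txn=BusRd  M[L3]=50
step 11: P3: load  L3  ⟶  IIOS  (L3)  txn=∅  M[L3]=50
step 12: P3: store L0 := 62  ⟶  IIIM  (L0)  txn=BusRdX+Flush  M[L0]=60
step 13: P1: load  L0  ⟶  ISIO  (L0)  txn=BusRd  M[L0]=60
step 14: P2: load  L3  ⟶  IIOS  (L3)  txn=∅  M[L3]=50
step 15: P3: store L0 := 59  ⟶  IIIM  (L0)  txn=BusUpgr  M[L0]=60
step 16: P1: load  L0  ⟶  ISIO  (L0)  txn=BusRd  M[L0]=60
step 17: P1: store L1 := 11  ⟶  IMII  (L1)  txn=BusRdX  M[L1]=30
step 18: P3: store L0 := 93  ⟶  IIIM  (L0)  txn=BusUpgr  M[L0]=60
step 19: P3: load  L2  ⟶  IIIE  (L2)  txn=BusRd  M[L2]=40
step 20: P3: store L0 := 41  ⟶  IIIM  (L0)  txn=∅  M[L0]=60
step 21: P0: load  L0  ⟶  SIIO  (L0)  txn=BusRd  M[L0]=60
step 22: P0: load  L0  ⟶  SIIO  (L0)  txn=∅  M[L0]=60
step 23: P3: store L0 := 6  ⟶  IIIM  (L0)  txn=BusUpgr  M[L0]=60
step 24: P0: load  L2  ⟶  SIIS  (L2)  txn=BusRd  M[L2]=40
step 25: P2: load  L0  ⟶  IISO  (L0)  txn=BusRd  M[L0]=60
step 26: P2: store L1 := 17  ⟶  IIMI  (L1)  txn=BusRdX+Flush  M[L1]=11
step 27: P3: load  L1  ⟶  IIOS  (L1)  txn=BusRd  M[L1]=11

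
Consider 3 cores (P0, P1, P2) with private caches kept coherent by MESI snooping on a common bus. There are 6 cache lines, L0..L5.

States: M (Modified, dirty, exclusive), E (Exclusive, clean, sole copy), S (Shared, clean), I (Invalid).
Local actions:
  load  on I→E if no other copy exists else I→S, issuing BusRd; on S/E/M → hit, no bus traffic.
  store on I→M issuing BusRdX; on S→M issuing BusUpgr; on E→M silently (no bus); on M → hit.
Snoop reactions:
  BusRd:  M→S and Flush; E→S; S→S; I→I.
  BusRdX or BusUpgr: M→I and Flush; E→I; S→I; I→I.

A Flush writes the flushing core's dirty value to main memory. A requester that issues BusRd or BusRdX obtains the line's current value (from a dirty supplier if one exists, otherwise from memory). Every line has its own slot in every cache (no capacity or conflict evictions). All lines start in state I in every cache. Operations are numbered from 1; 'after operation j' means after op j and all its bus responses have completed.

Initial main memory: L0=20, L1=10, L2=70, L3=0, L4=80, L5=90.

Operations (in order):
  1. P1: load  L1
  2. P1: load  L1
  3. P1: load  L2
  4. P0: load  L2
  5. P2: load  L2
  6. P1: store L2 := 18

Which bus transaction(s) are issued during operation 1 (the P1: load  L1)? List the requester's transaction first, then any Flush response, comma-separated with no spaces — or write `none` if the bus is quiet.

[1] P1: load  L1 | P0:I, P1:E(10), P2:I | bus: BusRd
[2] P1: load  L1 | P0:I, P1:E(10), P2:I | bus: none
[3] P1: load  L2 | P0:I, P1:E(70), P2:I | bus: BusRd
[4] P0: load  L2 | P0:S(70), P1:S(70), P2:I | bus: BusRd
[5] P2: load  L2 | P0:S(70), P1:S(70), P2:S(70) | bus: BusRd
[6] P1: store L2 := 18 | P0:I, P1:M(18), P2:I | bus: BusUpgr

bus = BusRd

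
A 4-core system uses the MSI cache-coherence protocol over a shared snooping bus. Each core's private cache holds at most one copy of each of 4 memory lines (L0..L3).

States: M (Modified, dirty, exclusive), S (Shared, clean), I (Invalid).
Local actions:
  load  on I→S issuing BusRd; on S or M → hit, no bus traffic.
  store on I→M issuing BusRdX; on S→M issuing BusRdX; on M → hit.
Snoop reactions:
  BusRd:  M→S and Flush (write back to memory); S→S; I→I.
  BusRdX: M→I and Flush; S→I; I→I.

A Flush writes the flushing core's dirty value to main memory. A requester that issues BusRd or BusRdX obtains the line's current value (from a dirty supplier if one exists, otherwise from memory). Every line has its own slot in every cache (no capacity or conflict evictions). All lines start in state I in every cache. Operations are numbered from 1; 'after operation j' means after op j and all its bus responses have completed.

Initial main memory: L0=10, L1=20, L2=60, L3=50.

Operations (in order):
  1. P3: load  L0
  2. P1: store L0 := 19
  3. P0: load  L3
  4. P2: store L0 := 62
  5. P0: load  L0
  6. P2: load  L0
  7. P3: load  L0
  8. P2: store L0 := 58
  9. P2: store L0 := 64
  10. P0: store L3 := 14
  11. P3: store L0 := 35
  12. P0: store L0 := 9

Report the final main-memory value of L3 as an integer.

[1] P3: load  L0 | P0:I, P1:I, P2:I, P3:S(10) | bus: BusRd
[2] P1: store L0 := 19 | P0:I, P1:M(19), P2:I, P3:I | bus: BusRdX
[3] P0: load  L3 | P0:S(50), P1:I, P2:I, P3:I | bus: BusRd
[4] P2: store L0 := 62 | P0:I, P1:I, P2:M(62), P3:I | bus: BusRdX,Flush
[5] P0: load  L0 | P0:S(62), P1:I, P2:S(62), P3:I | bus: BusRd,Flush
[6] P2: load  L0 | P0:S(62), P1:I, P2:S(62), P3:I | bus: none
[7] P3: load  L0 | P0:S(62), P1:I, P2:S(62), P3:S(62) | bus: BusRd
[8] P2: store L0 := 58 | P0:I, P1:I, P2:M(58), P3:I | bus: BusRdX
[9] P2: store L0 := 64 | P0:I, P1:I, P2:M(64), P3:I | bus: none
[10] P0: store L3 := 14 | P0:M(14), P1:I, P2:I, P3:I | bus: BusRdX
[11] P3: store L0 := 35 | P0:I, P1:I, P2:I, P3:M(35) | bus: BusRdX,Flush
[12] P0: store L0 := 9 | P0:M(9), P1:I, P2:I, P3:I | bus: BusRdX,Flush

memory[L3] = 50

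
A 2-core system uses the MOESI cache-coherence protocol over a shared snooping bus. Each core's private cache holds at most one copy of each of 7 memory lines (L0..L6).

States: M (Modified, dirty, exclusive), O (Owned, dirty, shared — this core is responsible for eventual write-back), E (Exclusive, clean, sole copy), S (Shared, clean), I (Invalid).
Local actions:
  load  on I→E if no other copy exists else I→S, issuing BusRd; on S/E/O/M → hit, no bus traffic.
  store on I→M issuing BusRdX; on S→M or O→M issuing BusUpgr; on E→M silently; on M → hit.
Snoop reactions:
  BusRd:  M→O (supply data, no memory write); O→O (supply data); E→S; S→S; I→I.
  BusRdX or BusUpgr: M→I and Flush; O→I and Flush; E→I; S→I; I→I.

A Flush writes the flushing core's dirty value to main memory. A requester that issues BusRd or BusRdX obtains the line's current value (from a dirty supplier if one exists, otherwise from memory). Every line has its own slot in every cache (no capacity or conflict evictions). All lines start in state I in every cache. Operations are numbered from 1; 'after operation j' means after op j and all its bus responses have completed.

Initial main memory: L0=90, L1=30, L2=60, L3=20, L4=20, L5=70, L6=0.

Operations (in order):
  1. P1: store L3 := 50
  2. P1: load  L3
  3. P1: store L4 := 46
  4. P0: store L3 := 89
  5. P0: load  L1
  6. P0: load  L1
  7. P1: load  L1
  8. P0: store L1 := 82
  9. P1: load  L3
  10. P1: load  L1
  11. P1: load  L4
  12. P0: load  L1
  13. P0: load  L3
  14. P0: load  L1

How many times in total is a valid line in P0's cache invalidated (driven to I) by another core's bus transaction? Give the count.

step 1: P1: store L3 := 50  ⟶  IM  (L3)  txn=BusRdX  M[L3]=20
step 2: P1: load  L3  ⟶  IM  (L3)  txn=∅  M[L3]=20
step 3: P1: store L4 := 46  ⟶  IM  (L4)  txn=BusRdX  M[L4]=20
step 4: P0: store L3 := 89  ⟶  MI  (L3)  txn=BusRdX+Flush  M[L3]=50
step 5: P0: load  L1  ⟶  EI  (L1)  txn=BusRd  M[L1]=30
step 6: P0: load  L1  ⟶  EI  (L1)  txn=∅  M[L1]=30
step 7: P1: load  L1  ⟶  SS  (L1)  txn=BusRd  M[L1]=30
step 8: P0: store L1 := 82  ⟶  MI  (L1)  txn=BusUpgr  M[L1]=30
step 9: P1: load  L3  ⟶  OS  (L3)  txn=BusRd  M[L3]=50
step 10: P1: load  L1  ⟶  OS  (L1)  txn=BusRd  M[L1]=30
step 11: P1: load  L4  ⟶  IM  (L4)  txn=∅  M[L4]=20
step 12: P0: load  L1  ⟶  OS  (L1)  txn=∅  M[L1]=30
step 13: P0: load  L3  ⟶  OS  (L3)  txn=∅  M[L3]=50
step 14: P0: load  L1  ⟶  OS  (L1)  txn=∅  M[L1]=30

invalidations = 0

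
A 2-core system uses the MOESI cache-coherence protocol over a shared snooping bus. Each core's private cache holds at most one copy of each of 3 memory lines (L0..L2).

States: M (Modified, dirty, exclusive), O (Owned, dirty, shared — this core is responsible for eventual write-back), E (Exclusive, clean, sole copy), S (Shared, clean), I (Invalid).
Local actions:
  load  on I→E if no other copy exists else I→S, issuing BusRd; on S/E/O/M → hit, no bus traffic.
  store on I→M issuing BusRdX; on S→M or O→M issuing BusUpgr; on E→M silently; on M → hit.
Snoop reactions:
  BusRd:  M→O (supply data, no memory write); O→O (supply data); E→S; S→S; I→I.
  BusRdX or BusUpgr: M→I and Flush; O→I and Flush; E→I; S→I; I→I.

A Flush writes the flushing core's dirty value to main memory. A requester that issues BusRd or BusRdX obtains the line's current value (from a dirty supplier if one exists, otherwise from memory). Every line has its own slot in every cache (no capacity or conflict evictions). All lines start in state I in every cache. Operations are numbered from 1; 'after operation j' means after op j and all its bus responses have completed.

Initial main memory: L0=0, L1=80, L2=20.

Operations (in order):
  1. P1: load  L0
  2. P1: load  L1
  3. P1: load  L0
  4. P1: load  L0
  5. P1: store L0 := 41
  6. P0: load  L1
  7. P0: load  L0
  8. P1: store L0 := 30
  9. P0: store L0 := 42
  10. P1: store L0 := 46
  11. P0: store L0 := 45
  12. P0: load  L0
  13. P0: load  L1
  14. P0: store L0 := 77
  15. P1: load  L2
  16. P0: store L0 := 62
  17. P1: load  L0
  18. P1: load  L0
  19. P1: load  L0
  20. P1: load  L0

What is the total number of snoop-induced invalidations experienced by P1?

invalidations = 2

step 1: P1: load  L0  ⟶  IE  (L0)  txn=BusRd  M[L0]=0
step 2: P1: load  L1  ⟶  IE  (L1)  txn=BusRd  M[L1]=80
step 3: P1: load  L0  ⟶  IE  (L0)  txn=∅  M[L0]=0
step 4: P1: load  L0  ⟶  IE  (L0)  txn=∅  M[L0]=0
step 5: P1: store L0 := 41  ⟶  IM  (L0)  txn=∅  M[L0]=0
step 6: P0: load  L1  ⟶  SS  (L1)  txn=BusRd  M[L1]=80
step 7: P0: load  L0  ⟶  SO  (L0)  txn=BusRd  M[L0]=0
step 8: P1: store L0 := 30  ⟶  IM  (L0)  txn=BusUpgr  M[L0]=0
step 9: P0: store L0 := 42  ⟶  MI  (L0)  txn=BusRdX+Flush  M[L0]=30
step 10: P1: store L0 := 46  ⟶  IM  (L0)  txn=BusRdX+Flush  M[L0]=42
step 11: P0: store L0 := 45  ⟶  MI  (L0)  txn=BusRdX+Flush  M[L0]=46
step 12: P0: load  L0  ⟶  MI  (L0)  txn=∅  M[L0]=46
step 13: P0: load  L1  ⟶  SS  (L1)  txn=∅  M[L1]=80
step 14: P0: store L0 := 77  ⟶  MI  (L0)  txn=∅  M[L0]=46
step 15: P1: load  L2  ⟶  IE  (L2)  txn=BusRd  M[L2]=20
step 16: P0: store L0 := 62  ⟶  MI  (L0)  txn=∅  M[L0]=46
step 17: P1: load  L0  ⟶  OS  (L0)  txn=BusRd  M[L0]=46
step 18: P1: load  L0  ⟶  OS  (L0)  txn=∅  M[L0]=46
step 19: P1: load  L0  ⟶  OS  (L0)  txn=∅  M[L0]=46
step 20: P1: load  L0  ⟶  OS  (L0)  txn=∅  M[L0]=46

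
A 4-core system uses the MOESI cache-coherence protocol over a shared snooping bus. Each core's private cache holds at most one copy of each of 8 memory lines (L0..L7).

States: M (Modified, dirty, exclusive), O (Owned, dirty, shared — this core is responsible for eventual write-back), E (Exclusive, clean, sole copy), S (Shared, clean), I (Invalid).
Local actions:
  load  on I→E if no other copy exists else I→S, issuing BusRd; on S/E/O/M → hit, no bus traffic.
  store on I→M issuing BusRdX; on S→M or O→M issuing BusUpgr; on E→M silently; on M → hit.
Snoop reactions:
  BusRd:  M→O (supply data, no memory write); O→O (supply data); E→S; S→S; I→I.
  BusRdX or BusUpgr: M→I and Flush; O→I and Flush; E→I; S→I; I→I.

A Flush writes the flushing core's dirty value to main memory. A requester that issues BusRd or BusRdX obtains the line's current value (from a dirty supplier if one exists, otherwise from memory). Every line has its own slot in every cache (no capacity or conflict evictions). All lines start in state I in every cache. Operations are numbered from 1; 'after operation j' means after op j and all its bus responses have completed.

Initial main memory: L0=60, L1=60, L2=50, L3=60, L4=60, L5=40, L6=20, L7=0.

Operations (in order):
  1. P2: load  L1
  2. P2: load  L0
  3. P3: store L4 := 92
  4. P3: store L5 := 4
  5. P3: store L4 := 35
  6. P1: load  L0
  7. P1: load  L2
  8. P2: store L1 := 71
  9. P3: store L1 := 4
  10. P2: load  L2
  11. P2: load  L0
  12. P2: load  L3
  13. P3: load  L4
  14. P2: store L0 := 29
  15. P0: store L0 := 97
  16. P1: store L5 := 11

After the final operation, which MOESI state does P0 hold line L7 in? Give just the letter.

state = I

1. P2: load  L1  bus=[BusRd]  L1: P0=I P1=I P2=E P3=I  mem[L1]=60
2. P2: load  L0  bus=[BusRd]  L0: P0=I P1=I P2=E P3=I  mem[L0]=60
3. P3: store L4 := 92  bus=[BusRdX]  L4: P0=I P1=I P2=I P3=M  mem[L4]=60
4. P3: store L5 := 4  bus=[BusRdX]  L5: P0=I P1=I P2=I P3=M  mem[L5]=40
5. P3: store L4 := 35  bus=[-]  L4: P0=I P1=I P2=I P3=M  mem[L4]=60
6. P1: load  L0  bus=[BusRd]  L0: P0=I P1=S P2=S P3=I  mem[L0]=60
7. P1: load  L2  bus=[BusRd]  L2: P0=I P1=E P2=I P3=I  mem[L2]=50
8. P2: store L1 := 71  bus=[-]  L1: P0=I P1=I P2=M P3=I  mem[L1]=60
9. P3: store L1 := 4  bus=[BusRdX,Flush]  L1: P0=I P1=I P2=I P3=M  mem[L1]=71
10. P2: load  L2  bus=[BusRd]  L2: P0=I P1=S P2=S P3=I  mem[L2]=50
11. P2: load  L0  bus=[-]  L0: P0=I P1=S P2=S P3=I  mem[L0]=60
12. P2: load  L3  bus=[BusRd]  L3: P0=I P1=I P2=E P3=I  mem[L3]=60
13. P3: load  L4  bus=[-]  L4: P0=I P1=I P2=I P3=M  mem[L4]=60
14. P2: store L0 := 29  bus=[BusUpgr]  L0: P0=I P1=I P2=M P3=I  mem[L0]=60
15. P0: store L0 := 97  bus=[BusRdX,Flush]  L0: P0=M P1=I P2=I P3=I  mem[L0]=29
16. P1: store L5 := 11  bus=[BusRdX,Flush]  L5: P0=I P1=M P2=I P3=I  mem[L5]=4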